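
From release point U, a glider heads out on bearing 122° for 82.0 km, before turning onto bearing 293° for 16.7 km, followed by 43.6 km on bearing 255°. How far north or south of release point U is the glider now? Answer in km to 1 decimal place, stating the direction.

Leg 1 (122°, 82.0 km): east 82.0 sin 122° = 69.54, north 82.0 cos 122° = -43.45
Leg 2 (293°, 16.7 km): east 16.7 sin 293° = -15.37, north 16.7 cos 293° = 6.53
Leg 3 (255°, 43.6 km): east 43.6 sin 255° = -42.11, north 43.6 cos 255° = -11.28
Net north component: -48.21 km.

48.2 km south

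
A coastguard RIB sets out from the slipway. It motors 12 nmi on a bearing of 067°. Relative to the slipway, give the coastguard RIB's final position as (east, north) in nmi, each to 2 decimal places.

Leg 1 (067°, 12 nmi): east 12 sin 67° = 11.05, north 12 cos 67° = 4.69
Summing: 11.05 nmi east, 4.69 nmi north → (11.05, 4.69).

(11.05, 4.69)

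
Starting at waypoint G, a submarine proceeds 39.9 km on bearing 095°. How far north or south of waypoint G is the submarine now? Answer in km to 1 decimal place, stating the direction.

3.5 km south

Leg 1 (095°, 39.9 km): east 39.9 sin 95° = 39.75, north 39.9 cos 95° = -3.48
Net north component: -3.48 km.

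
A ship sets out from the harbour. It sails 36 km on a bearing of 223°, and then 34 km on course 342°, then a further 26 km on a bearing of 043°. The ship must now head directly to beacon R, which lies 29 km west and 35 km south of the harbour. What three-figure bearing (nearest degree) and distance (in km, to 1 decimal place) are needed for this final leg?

191°, 61.1 km

Leg 1 (223°, 36 km): east 36 sin 223° = -24.55, north 36 cos 223° = -26.33
Leg 2 (342°, 34 km): east 34 sin 342° = -10.51, north 34 cos 342° = 32.34
Leg 3 (043°, 26 km): east 26 sin 43° = 17.73, north 26 cos 43° = 19.02
Current position: (-17.33, 25.02). Target: (-29, -35). Remaining: Δeast = -11.67, Δnorth = -60.02.
Bearing = atan2(-11.67, -60.02) mod 360° = 191.01°; distance = √((-11.67)² + (-60.02)²) = 61.147 km.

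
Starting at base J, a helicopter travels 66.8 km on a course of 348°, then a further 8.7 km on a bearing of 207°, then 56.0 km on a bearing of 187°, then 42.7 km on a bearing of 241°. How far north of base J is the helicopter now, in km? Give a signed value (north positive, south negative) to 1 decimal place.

-18.7 km

Leg 1 (348°, 66.8 km): east 66.8 sin 348° = -13.89, north 66.8 cos 348° = 65.34
Leg 2 (207°, 8.7 km): east 8.7 sin 207° = -3.95, north 8.7 cos 207° = -7.75
Leg 3 (187°, 56.0 km): east 56.0 sin 187° = -6.82, north 56.0 cos 187° = -55.58
Leg 4 (241°, 42.7 km): east 42.7 sin 241° = -37.35, north 42.7 cos 241° = -20.70
Net north component: -18.70 km.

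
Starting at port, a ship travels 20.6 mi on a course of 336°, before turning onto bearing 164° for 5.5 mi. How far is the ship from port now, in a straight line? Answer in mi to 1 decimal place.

Leg 1 (336°, 20.6 mi): east 20.6 sin 336° = -8.38, north 20.6 cos 336° = 18.82
Leg 2 (164°, 5.5 mi): east 5.5 sin 164° = 1.52, north 5.5 cos 164° = -5.29
Net: -6.86 east, 13.53 north. Distance = √((-6.86)² + (13.53)²) = 15.173 mi.

15.2 mi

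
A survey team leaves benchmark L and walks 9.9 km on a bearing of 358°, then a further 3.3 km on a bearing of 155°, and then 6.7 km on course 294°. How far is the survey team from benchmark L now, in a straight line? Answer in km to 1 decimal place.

10.9 km

Leg 1 (358°, 9.9 km): east 9.9 sin 358° = -0.35, north 9.9 cos 358° = 9.89
Leg 2 (155°, 3.3 km): east 3.3 sin 155° = 1.39, north 3.3 cos 155° = -2.99
Leg 3 (294°, 6.7 km): east 6.7 sin 294° = -6.12, north 6.7 cos 294° = 2.73
Net: -5.07 east, 9.63 north. Distance = √((-5.07)² + (9.63)²) = 10.882 km.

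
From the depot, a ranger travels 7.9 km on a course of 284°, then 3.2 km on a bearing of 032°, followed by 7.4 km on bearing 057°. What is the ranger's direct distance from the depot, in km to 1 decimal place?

8.7 km

Leg 1 (284°, 7.9 km): east 7.9 sin 284° = -7.67, north 7.9 cos 284° = 1.91
Leg 2 (032°, 3.2 km): east 3.2 sin 32° = 1.70, north 3.2 cos 32° = 2.71
Leg 3 (057°, 7.4 km): east 7.4 sin 57° = 6.21, north 7.4 cos 57° = 4.03
Net: 0.24 east, 8.66 north. Distance = √((0.24)² + (8.66)²) = 8.658 km.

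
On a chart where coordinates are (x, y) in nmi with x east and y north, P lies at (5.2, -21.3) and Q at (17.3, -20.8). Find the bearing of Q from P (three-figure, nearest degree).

Δeast = 17.3 − 5.2 = 12.10; Δnorth = -20.8 − -21.3 = 0.50.
Bearing = atan2(Δeast, Δnorth) mod 360° = 87.63° ≈ 088°.

088°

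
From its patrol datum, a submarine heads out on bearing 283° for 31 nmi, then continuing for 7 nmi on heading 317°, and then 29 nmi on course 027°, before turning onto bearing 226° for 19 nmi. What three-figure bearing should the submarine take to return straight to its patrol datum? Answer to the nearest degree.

125°

Leg 1 (283°, 31 nmi): east 31 sin 283° = -30.21, north 31 cos 283° = 6.97
Leg 2 (317°, 7 nmi): east 7 sin 317° = -4.77, north 7 cos 317° = 5.12
Leg 3 (027°, 29 nmi): east 29 sin 27° = 13.17, north 29 cos 27° = 25.84
Leg 4 (226°, 19 nmi): east 19 sin 226° = -13.67, north 19 cos 226° = -13.20
Net displacement: -35.48 east, 24.73 north. Direction back to start is (35.48, -24.73): bearing = atan2(35.48, -24.73) mod 360° = 124.88° ≈ 125°.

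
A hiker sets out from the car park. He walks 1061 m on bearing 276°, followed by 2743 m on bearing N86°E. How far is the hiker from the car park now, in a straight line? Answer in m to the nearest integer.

Leg 1 (276°, 1061 m): east 1061 sin 276° = -1055.19, north 1061 cos 276° = 110.90
Leg 2 (N86°E, 2743 m): east 2743 sin 86° = 2736.32, north 2743 cos 86° = 191.34
Net: 1681.13 east, 302.25 north. Distance = √((1681.13)² + (302.25)²) = 1708.085 m.

1708 m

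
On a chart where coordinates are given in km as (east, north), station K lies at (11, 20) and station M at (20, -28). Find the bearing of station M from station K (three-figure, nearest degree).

169°

Δeast = 20 − 11 = 9.00; Δnorth = -28 − 20 = -48.00.
Bearing = atan2(Δeast, Δnorth) mod 360° = 169.38° ≈ 169°.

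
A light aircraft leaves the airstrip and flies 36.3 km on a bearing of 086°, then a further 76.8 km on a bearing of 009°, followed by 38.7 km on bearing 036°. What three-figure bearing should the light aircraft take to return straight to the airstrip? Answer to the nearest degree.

213°

Leg 1 (086°, 36.3 km): east 36.3 sin 86° = 36.21, north 36.3 cos 86° = 2.53
Leg 2 (009°, 76.8 km): east 76.8 sin 9° = 12.01, north 76.8 cos 9° = 75.85
Leg 3 (036°, 38.7 km): east 38.7 sin 36° = 22.75, north 38.7 cos 36° = 31.31
Net displacement: 70.97 east, 109.70 north. Direction back to start is (-70.97, -109.70): bearing = atan2(-70.97, -109.70) mod 360° = 212.90° ≈ 213°.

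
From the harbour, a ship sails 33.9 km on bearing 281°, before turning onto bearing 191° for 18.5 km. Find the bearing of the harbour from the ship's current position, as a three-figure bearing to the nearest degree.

Leg 1 (281°, 33.9 km): east 33.9 sin 281° = -33.28, north 33.9 cos 281° = 6.47
Leg 2 (191°, 18.5 km): east 18.5 sin 191° = -3.53, north 18.5 cos 191° = -18.16
Net displacement: -36.81 east, -11.69 north. Direction back to start is (36.81, 11.69): bearing = atan2(36.81, 11.69) mod 360° = 72.38° ≈ 072°.

072°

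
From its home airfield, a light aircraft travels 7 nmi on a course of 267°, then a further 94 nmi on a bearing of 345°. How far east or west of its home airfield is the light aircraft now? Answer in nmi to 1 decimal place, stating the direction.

31.3 nmi west

Leg 1 (267°, 7 nmi): east 7 sin 267° = -6.99, north 7 cos 267° = -0.37
Leg 2 (345°, 94 nmi): east 94 sin 345° = -24.33, north 94 cos 345° = 90.80
Net east component: -31.32 nmi.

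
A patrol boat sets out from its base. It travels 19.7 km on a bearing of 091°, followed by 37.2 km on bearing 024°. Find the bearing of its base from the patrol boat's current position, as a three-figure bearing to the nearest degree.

Leg 1 (091°, 19.7 km): east 19.7 sin 91° = 19.70, north 19.7 cos 91° = -0.34
Leg 2 (024°, 37.2 km): east 37.2 sin 24° = 15.13, north 37.2 cos 24° = 33.98
Net displacement: 34.83 east, 33.64 north. Direction back to start is (-34.83, -33.64): bearing = atan2(-34.83, -33.64) mod 360° = 225.99° ≈ 226°.

226°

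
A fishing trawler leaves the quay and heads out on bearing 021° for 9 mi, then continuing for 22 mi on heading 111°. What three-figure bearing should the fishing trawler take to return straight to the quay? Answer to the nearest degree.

269°

Leg 1 (021°, 9 mi): east 9 sin 21° = 3.23, north 9 cos 21° = 8.40
Leg 2 (111°, 22 mi): east 22 sin 111° = 20.54, north 22 cos 111° = -7.88
Net displacement: 23.76 east, 0.52 north. Direction back to start is (-23.76, -0.52): bearing = atan2(-23.76, -0.52) mod 360° = 268.75° ≈ 269°.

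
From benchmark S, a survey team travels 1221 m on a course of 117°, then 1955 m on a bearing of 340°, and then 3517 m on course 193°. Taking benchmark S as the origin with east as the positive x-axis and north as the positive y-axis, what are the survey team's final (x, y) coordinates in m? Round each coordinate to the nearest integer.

Leg 1 (117°, 1221 m): east 1221 sin 117° = 1087.92, north 1221 cos 117° = -554.32
Leg 2 (340°, 1955 m): east 1955 sin 340° = -668.65, north 1955 cos 340° = 1837.10
Leg 3 (193°, 3517 m): east 3517 sin 193° = -791.15, north 3517 cos 193° = -3426.86
Summing: -371.88 m east, -2144.08 m north → (-372, -2144).

(-372, -2144)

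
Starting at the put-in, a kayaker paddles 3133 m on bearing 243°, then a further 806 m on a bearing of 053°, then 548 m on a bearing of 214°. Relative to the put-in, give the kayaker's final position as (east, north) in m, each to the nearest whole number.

(-2454, -1392)

Leg 1 (243°, 3133 m): east 3133 sin 243° = -2791.52, north 3133 cos 243° = -1422.35
Leg 2 (053°, 806 m): east 806 sin 53° = 643.70, north 806 cos 53° = 485.06
Leg 3 (214°, 548 m): east 548 sin 214° = -306.44, north 548 cos 214° = -454.31
Summing: -2454.26 m east, -1391.60 m north → (-2454, -1392).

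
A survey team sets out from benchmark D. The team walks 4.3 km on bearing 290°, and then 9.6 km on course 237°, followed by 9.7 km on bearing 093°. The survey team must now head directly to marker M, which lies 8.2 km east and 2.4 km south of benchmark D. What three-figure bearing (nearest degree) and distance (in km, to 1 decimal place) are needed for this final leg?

Leg 1 (290°, 4.3 km): east 4.3 sin 290° = -4.04, north 4.3 cos 290° = 1.47
Leg 2 (237°, 9.6 km): east 9.6 sin 237° = -8.05, north 9.6 cos 237° = -5.23
Leg 3 (093°, 9.7 km): east 9.7 sin 93° = 9.69, north 9.7 cos 93° = -0.51
Current position: (-2.41, -4.27). Target: (8.2, -2.4). Remaining: Δeast = 10.61, Δnorth = 1.87.
Bearing = atan2(10.61, 1.87) mod 360° = 80.02°; distance = √((10.61)² + (1.87)²) = 10.768 km.

080°, 10.8 km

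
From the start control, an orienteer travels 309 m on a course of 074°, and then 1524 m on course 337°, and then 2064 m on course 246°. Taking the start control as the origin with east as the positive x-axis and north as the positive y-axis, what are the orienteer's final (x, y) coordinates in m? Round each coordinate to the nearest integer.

Leg 1 (074°, 309 m): east 309 sin 74° = 297.03, north 309 cos 74° = 85.17
Leg 2 (337°, 1524 m): east 1524 sin 337° = -595.47, north 1524 cos 337° = 1402.85
Leg 3 (246°, 2064 m): east 2064 sin 246° = -1885.56, north 2064 cos 246° = -839.50
Summing: -2184.00 m east, 648.52 m north → (-2184, 649).

(-2184, 649)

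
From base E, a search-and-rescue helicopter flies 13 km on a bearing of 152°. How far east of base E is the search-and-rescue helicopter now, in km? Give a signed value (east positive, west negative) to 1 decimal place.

Leg 1 (152°, 13 km): east 13 sin 152° = 6.10, north 13 cos 152° = -11.48
Net east component: 6.10 km.

6.1 km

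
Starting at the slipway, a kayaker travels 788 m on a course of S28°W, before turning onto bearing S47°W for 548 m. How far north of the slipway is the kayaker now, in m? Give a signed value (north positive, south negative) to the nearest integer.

Leg 1 (S28°W, 788 m): east 788 sin 208° = -369.94, north 788 cos 208° = -695.76
Leg 2 (S47°W, 548 m): east 548 sin 227° = -400.78, north 548 cos 227° = -373.74
Net north component: -1069.50 m.

-1069 m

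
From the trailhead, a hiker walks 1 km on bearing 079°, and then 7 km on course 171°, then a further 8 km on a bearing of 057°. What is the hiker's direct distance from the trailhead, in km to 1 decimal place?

Leg 1 (079°, 1 km): east 1 sin 79° = 0.98, north 1 cos 79° = 0.19
Leg 2 (171°, 7 km): east 7 sin 171° = 1.10, north 7 cos 171° = -6.91
Leg 3 (057°, 8 km): east 8 sin 57° = 6.71, north 8 cos 57° = 4.36
Net: 8.79 east, -2.37 north. Distance = √((8.79)² + (-2.37)²) = 9.099 km.

9.1 km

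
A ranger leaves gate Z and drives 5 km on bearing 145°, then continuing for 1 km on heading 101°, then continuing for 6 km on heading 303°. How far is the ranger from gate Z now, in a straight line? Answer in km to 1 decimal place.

1.6 km

Leg 1 (145°, 5 km): east 5 sin 145° = 2.87, north 5 cos 145° = -4.10
Leg 2 (101°, 1 km): east 1 sin 101° = 0.98, north 1 cos 101° = -0.19
Leg 3 (303°, 6 km): east 6 sin 303° = -5.03, north 6 cos 303° = 3.27
Net: -1.18 east, -1.02 north. Distance = √((-1.18)² + (-1.02)²) = 1.561 km.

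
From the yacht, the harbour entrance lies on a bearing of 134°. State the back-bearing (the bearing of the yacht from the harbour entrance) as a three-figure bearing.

Back-bearing = 134° + 180° = 314°.

314°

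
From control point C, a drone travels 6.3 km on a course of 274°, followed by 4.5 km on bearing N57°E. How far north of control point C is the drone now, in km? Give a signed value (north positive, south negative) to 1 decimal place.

Leg 1 (274°, 6.3 km): east 6.3 sin 274° = -6.28, north 6.3 cos 274° = 0.44
Leg 2 (N57°E, 4.5 km): east 4.5 sin 57° = 3.77, north 4.5 cos 57° = 2.45
Net north component: 2.89 km.

2.9 km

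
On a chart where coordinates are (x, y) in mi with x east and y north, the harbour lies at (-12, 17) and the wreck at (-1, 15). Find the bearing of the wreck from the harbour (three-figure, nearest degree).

Δeast = -1 − -12 = 11.00; Δnorth = 15 − 17 = -2.00.
Bearing = atan2(Δeast, Δnorth) mod 360° = 100.30° ≈ 100°.

100°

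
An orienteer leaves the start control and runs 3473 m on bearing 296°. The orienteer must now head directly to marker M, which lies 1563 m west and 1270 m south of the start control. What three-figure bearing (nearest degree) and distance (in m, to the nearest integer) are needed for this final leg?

151°, 3198 m

Leg 1 (296°, 3473 m): east 3473 sin 296° = -3121.51, north 3473 cos 296° = 1522.46
Current position: (-3121.51, 1522.46). Target: (-1563, -1270). Remaining: Δeast = 1558.51, Δnorth = -2792.46.
Bearing = atan2(1558.51, -2792.46) mod 360° = 150.83°; distance = √((1558.51)² + (-2792.46)²) = 3197.938 m.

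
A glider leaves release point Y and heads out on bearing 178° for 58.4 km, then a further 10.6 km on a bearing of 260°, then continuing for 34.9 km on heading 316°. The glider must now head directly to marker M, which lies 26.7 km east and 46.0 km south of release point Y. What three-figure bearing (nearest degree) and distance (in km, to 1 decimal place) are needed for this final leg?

100°, 60.3 km

Leg 1 (178°, 58.4 km): east 58.4 sin 178° = 2.04, north 58.4 cos 178° = -58.36
Leg 2 (260°, 10.6 km): east 10.6 sin 260° = -10.44, north 10.6 cos 260° = -1.84
Leg 3 (316°, 34.9 km): east 34.9 sin 316° = -24.24, north 34.9 cos 316° = 25.10
Current position: (-32.64, -35.10). Target: (26.7, -46.0). Remaining: Δeast = 59.34, Δnorth = -10.90.
Bearing = atan2(59.34, -10.90) mod 360° = 100.41°; distance = √((59.34)² + (-10.90)²) = 60.337 km.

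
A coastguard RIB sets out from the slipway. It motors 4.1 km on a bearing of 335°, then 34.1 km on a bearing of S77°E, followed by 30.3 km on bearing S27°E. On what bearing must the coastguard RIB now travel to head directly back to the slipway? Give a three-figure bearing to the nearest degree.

304°

Leg 1 (335°, 4.1 km): east 4.1 sin 335° = -1.73, north 4.1 cos 335° = 3.72
Leg 2 (S77°E, 34.1 km): east 34.1 sin 103° = 33.23, north 34.1 cos 103° = -7.67
Leg 3 (S27°E, 30.3 km): east 30.3 sin 153° = 13.76, north 30.3 cos 153° = -27.00
Net displacement: 45.25 east, -30.95 north. Direction back to start is (-45.25, 30.95): bearing = atan2(-45.25, 30.95) mod 360° = 304.37° ≈ 304°.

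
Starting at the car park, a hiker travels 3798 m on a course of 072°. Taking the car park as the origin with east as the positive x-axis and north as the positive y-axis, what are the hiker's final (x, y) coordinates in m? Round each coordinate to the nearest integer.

Leg 1 (072°, 3798 m): east 3798 sin 72° = 3612.11, north 3798 cos 72° = 1173.65
Summing: 3612.11 m east, 1173.65 m north → (3612, 1174).

(3612, 1174)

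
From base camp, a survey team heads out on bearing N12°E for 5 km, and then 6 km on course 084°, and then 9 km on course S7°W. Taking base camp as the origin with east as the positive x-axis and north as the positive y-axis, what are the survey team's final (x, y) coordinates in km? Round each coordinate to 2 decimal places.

Leg 1 (N12°E, 5 km): east 5 sin 12° = 1.04, north 5 cos 12° = 4.89
Leg 2 (084°, 6 km): east 6 sin 84° = 5.97, north 6 cos 84° = 0.63
Leg 3 (S7°W, 9 km): east 9 sin 187° = -1.10, north 9 cos 187° = -8.93
Summing: 5.91 km east, -3.42 km north → (5.91, -3.42).

(5.91, -3.42)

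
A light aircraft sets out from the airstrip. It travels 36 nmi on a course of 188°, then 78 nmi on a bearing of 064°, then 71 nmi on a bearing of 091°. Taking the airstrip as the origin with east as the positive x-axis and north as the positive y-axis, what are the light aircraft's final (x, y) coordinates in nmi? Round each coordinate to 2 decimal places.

(136.08, -2.70)

Leg 1 (188°, 36 nmi): east 36 sin 188° = -5.01, north 36 cos 188° = -35.65
Leg 2 (064°, 78 nmi): east 78 sin 64° = 70.11, north 78 cos 64° = 34.19
Leg 3 (091°, 71 nmi): east 71 sin 91° = 70.99, north 71 cos 91° = -1.24
Summing: 136.08 nmi east, -2.70 nmi north → (136.08, -2.70).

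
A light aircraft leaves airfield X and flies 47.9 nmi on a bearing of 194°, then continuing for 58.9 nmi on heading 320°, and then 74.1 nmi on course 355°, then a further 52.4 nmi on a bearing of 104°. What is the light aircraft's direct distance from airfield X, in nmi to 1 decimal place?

Leg 1 (194°, 47.9 nmi): east 47.9 sin 194° = -11.59, north 47.9 cos 194° = -46.48
Leg 2 (320°, 58.9 nmi): east 58.9 sin 320° = -37.86, north 58.9 cos 320° = 45.12
Leg 3 (355°, 74.1 nmi): east 74.1 sin 355° = -6.46, north 74.1 cos 355° = 73.82
Leg 4 (104°, 52.4 nmi): east 52.4 sin 104° = 50.84, north 52.4 cos 104° = -12.68
Net: -5.06 east, 59.78 north. Distance = √((-5.06)² + (59.78)²) = 59.998 nmi.

60.0 nmi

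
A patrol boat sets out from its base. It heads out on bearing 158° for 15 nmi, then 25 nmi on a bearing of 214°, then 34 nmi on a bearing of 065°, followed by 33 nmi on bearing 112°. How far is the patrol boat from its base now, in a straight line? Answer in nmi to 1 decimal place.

Leg 1 (158°, 15 nmi): east 15 sin 158° = 5.62, north 15 cos 158° = -13.91
Leg 2 (214°, 25 nmi): east 25 sin 214° = -13.98, north 25 cos 214° = -20.73
Leg 3 (065°, 34 nmi): east 34 sin 65° = 30.81, north 34 cos 65° = 14.37
Leg 4 (112°, 33 nmi): east 33 sin 112° = 30.60, north 33 cos 112° = -12.36
Net: 53.05 east, -32.63 north. Distance = √((53.05)² + (-32.63)²) = 62.281 nmi.

62.3 nmi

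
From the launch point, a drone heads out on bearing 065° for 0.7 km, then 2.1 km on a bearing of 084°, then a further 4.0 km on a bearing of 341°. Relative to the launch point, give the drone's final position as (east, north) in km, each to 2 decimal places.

(1.42, 4.30)

Leg 1 (065°, 0.7 km): east 0.7 sin 65° = 0.63, north 0.7 cos 65° = 0.30
Leg 2 (084°, 2.1 km): east 2.1 sin 84° = 2.09, north 2.1 cos 84° = 0.22
Leg 3 (341°, 4.0 km): east 4.0 sin 341° = -1.30, north 4.0 cos 341° = 3.78
Summing: 1.42 km east, 4.30 km north → (1.42, 4.30).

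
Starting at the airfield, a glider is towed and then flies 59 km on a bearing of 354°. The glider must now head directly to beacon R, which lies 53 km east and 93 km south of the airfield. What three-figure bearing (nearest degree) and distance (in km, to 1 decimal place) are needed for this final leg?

Leg 1 (354°, 59 km): east 59 sin 354° = -6.17, north 59 cos 354° = 58.68
Current position: (-6.17, 58.68). Target: (53, -93). Remaining: Δeast = 59.17, Δnorth = -151.68.
Bearing = atan2(59.17, -151.68) mod 360° = 158.69°; distance = √((59.17)² + (-151.68)²) = 162.808 km.

159°, 162.8 km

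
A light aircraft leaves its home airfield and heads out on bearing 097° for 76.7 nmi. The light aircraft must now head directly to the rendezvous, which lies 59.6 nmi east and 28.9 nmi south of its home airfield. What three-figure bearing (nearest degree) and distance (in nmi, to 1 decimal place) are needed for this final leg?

220°, 25.6 nmi

Leg 1 (097°, 76.7 nmi): east 76.7 sin 97° = 76.13, north 76.7 cos 97° = -9.35
Current position: (76.13, -9.35). Target: (59.6, -28.9). Remaining: Δeast = -16.53, Δnorth = -19.55.
Bearing = atan2(-16.53, -19.55) mod 360° = 220.21°; distance = √((-16.53)² + (-19.55)²) = 25.603 nmi.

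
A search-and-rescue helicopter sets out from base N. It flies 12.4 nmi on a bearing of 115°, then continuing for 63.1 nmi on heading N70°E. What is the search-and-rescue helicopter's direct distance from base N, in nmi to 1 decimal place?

Leg 1 (115°, 12.4 nmi): east 12.4 sin 115° = 11.24, north 12.4 cos 115° = -5.24
Leg 2 (N70°E, 63.1 nmi): east 63.1 sin 70° = 59.29, north 63.1 cos 70° = 21.58
Net: 70.53 east, 16.34 north. Distance = √((70.53)² + (16.34)²) = 72.401 nmi.

72.4 nmi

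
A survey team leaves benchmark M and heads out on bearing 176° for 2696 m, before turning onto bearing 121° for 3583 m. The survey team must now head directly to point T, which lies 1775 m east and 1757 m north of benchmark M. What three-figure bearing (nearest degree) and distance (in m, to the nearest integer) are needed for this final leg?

Leg 1 (176°, 2696 m): east 2696 sin 176° = 188.06, north 2696 cos 176° = -2689.43
Leg 2 (121°, 3583 m): east 3583 sin 121° = 3071.23, north 3583 cos 121° = -1845.38
Current position: (3259.29, -4534.81). Target: (1775, 1757). Remaining: Δeast = -1484.29, Δnorth = 6291.81.
Bearing = atan2(-1484.29, 6291.81) mod 360° = 346.73°; distance = √((-1484.29)² + (6291.81)²) = 6464.523 m.

347°, 6465 m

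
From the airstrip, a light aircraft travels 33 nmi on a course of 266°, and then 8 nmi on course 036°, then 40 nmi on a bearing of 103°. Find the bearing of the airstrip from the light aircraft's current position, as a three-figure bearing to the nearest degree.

Leg 1 (266°, 33 nmi): east 33 sin 266° = -32.92, north 33 cos 266° = -2.30
Leg 2 (036°, 8 nmi): east 8 sin 36° = 4.70, north 8 cos 36° = 6.47
Leg 3 (103°, 40 nmi): east 40 sin 103° = 38.97, north 40 cos 103° = -9.00
Net displacement: 10.76 east, -4.83 north. Direction back to start is (-10.76, 4.83): bearing = atan2(-10.76, 4.83) mod 360° = 294.17° ≈ 294°.

294°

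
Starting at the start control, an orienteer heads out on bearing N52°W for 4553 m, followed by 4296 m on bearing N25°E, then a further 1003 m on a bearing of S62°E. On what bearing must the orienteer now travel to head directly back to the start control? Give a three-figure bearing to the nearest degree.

Leg 1 (N52°W, 4553 m): east 4553 sin 308° = -3587.81, north 4553 cos 308° = 2803.11
Leg 2 (N25°E, 4296 m): east 4296 sin 25° = 1815.57, north 4296 cos 25° = 3893.50
Leg 3 (S62°E, 1003 m): east 1003 sin 118° = 885.60, north 1003 cos 118° = -470.88
Net displacement: -886.65 east, 6225.72 north. Direction back to start is (886.65, -6225.72): bearing = atan2(886.65, -6225.72) mod 360° = 171.89° ≈ 172°.

172°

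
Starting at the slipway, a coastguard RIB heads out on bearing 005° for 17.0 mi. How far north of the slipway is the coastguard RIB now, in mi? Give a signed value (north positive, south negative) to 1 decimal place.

16.9 mi

Leg 1 (005°, 17.0 mi): east 17.0 sin 5° = 1.48, north 17.0 cos 5° = 16.94
Net north component: 16.94 mi.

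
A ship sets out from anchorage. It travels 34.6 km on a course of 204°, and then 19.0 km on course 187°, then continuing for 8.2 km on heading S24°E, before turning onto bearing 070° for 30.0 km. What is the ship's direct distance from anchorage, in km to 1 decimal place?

50.0 km

Leg 1 (204°, 34.6 km): east 34.6 sin 204° = -14.07, north 34.6 cos 204° = -31.61
Leg 2 (187°, 19.0 km): east 19.0 sin 187° = -2.32, north 19.0 cos 187° = -18.86
Leg 3 (S24°E, 8.2 km): east 8.2 sin 156° = 3.34, north 8.2 cos 156° = -7.49
Leg 4 (070°, 30.0 km): east 30.0 sin 70° = 28.19, north 30.0 cos 70° = 10.26
Net: 15.14 east, -47.70 north. Distance = √((15.14)² + (-47.70)²) = 50.042 km.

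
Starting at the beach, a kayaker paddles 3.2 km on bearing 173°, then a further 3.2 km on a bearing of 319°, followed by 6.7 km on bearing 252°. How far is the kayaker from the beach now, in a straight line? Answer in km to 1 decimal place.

Leg 1 (173°, 3.2 km): east 3.2 sin 173° = 0.39, north 3.2 cos 173° = -3.18
Leg 2 (319°, 3.2 km): east 3.2 sin 319° = -2.10, north 3.2 cos 319° = 2.42
Leg 3 (252°, 6.7 km): east 6.7 sin 252° = -6.37, north 6.7 cos 252° = -2.07
Net: -8.08 east, -2.83 north. Distance = √((-8.08)² + (-2.83)²) = 8.563 km.

8.6 km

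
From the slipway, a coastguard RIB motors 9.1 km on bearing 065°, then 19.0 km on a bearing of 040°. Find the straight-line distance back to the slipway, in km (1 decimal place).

27.5 km

Leg 1 (065°, 9.1 km): east 9.1 sin 65° = 8.25, north 9.1 cos 65° = 3.85
Leg 2 (040°, 19.0 km): east 19.0 sin 40° = 12.21, north 19.0 cos 40° = 14.55
Net: 20.46 east, 18.40 north. Distance = √((20.46)² + (18.40)²) = 27.517 km.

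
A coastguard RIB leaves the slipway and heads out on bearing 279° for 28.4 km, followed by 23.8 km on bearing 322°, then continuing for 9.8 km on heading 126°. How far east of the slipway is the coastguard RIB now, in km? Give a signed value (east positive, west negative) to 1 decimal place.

-34.8 km

Leg 1 (279°, 28.4 km): east 28.4 sin 279° = -28.05, north 28.4 cos 279° = 4.44
Leg 2 (322°, 23.8 km): east 23.8 sin 322° = -14.65, north 23.8 cos 322° = 18.75
Leg 3 (126°, 9.8 km): east 9.8 sin 126° = 7.93, north 9.8 cos 126° = -5.76
Net east component: -34.77 km.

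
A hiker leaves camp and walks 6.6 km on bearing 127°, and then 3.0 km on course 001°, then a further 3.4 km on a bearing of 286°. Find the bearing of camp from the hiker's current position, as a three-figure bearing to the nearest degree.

Leg 1 (127°, 6.6 km): east 6.6 sin 127° = 5.27, north 6.6 cos 127° = -3.97
Leg 2 (001°, 3.0 km): east 3.0 sin 1° = 0.05, north 3.0 cos 1° = 3.00
Leg 3 (286°, 3.4 km): east 3.4 sin 286° = -3.27, north 3.4 cos 286° = 0.94
Net displacement: 2.06 east, -0.04 north. Direction back to start is (-2.06, 0.04): bearing = atan2(-2.06, 0.04) mod 360° = 270.98° ≈ 271°.

271°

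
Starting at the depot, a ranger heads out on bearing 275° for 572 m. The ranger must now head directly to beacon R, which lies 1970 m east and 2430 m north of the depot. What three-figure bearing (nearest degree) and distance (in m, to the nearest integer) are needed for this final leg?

Leg 1 (275°, 572 m): east 572 sin 275° = -569.82, north 572 cos 275° = 49.85
Current position: (-569.82, 49.85). Target: (1970, 2430). Remaining: Δeast = 2539.82, Δnorth = 2380.15.
Bearing = atan2(2539.82, 2380.15) mod 360° = 46.86°; distance = √((2539.82)² + (2380.15)²) = 3480.776 m.

047°, 3481 m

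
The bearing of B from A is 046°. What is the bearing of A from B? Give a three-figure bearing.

Back-bearing = 046° + 180° = 226°.

226°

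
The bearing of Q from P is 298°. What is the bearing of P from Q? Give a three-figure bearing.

Back-bearing = 298° − 180° = 118°.

118°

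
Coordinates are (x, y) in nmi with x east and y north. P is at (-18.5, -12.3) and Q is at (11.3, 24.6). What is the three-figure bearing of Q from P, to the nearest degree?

039°

Δeast = 11.3 − -18.5 = 29.80; Δnorth = 24.6 − -12.3 = 36.90.
Bearing = atan2(Δeast, Δnorth) mod 360° = 38.92° ≈ 039°.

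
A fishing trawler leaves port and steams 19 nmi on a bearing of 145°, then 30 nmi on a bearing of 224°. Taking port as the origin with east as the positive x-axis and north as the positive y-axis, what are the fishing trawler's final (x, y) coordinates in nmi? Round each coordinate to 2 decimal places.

(-9.94, -37.14)

Leg 1 (145°, 19 nmi): east 19 sin 145° = 10.90, north 19 cos 145° = -15.56
Leg 2 (224°, 30 nmi): east 30 sin 224° = -20.84, north 30 cos 224° = -21.58
Summing: -9.94 nmi east, -37.14 nmi north → (-9.94, -37.14).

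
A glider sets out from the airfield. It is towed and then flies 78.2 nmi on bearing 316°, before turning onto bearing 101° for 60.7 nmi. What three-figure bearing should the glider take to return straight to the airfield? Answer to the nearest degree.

187°

Leg 1 (316°, 78.2 nmi): east 78.2 sin 316° = -54.32, north 78.2 cos 316° = 56.25
Leg 2 (101°, 60.7 nmi): east 60.7 sin 101° = 59.58, north 60.7 cos 101° = -11.58
Net displacement: 5.26 east, 44.67 north. Direction back to start is (-5.26, -44.67): bearing = atan2(-5.26, -44.67) mod 360° = 186.72° ≈ 187°.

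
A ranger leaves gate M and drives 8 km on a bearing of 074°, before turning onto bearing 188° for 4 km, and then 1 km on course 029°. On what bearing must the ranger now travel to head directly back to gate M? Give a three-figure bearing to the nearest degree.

Leg 1 (074°, 8 km): east 8 sin 74° = 7.69, north 8 cos 74° = 2.21
Leg 2 (188°, 4 km): east 4 sin 188° = -0.56, north 4 cos 188° = -3.96
Leg 3 (029°, 1 km): east 1 sin 29° = 0.48, north 1 cos 29° = 0.87
Net displacement: 7.62 east, -0.88 north. Direction back to start is (-7.62, 0.88): bearing = atan2(-7.62, 0.88) mod 360° = 276.60° ≈ 277°.

277°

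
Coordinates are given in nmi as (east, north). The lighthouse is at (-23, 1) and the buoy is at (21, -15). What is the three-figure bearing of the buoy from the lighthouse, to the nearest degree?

110°

Δeast = 21 − -23 = 44.00; Δnorth = -15 − 1 = -16.00.
Bearing = atan2(Δeast, Δnorth) mod 360° = 109.98° ≈ 110°.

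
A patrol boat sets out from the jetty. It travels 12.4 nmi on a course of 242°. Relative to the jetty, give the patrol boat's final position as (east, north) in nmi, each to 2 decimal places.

(-10.95, -5.82)

Leg 1 (242°, 12.4 nmi): east 12.4 sin 242° = -10.95, north 12.4 cos 242° = -5.82
Summing: -10.95 nmi east, -5.82 nmi north → (-10.95, -5.82).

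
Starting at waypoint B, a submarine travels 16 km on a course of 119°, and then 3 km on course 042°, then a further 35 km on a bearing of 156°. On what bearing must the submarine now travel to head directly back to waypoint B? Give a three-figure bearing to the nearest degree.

321°

Leg 1 (119°, 16 km): east 16 sin 119° = 13.99, north 16 cos 119° = -7.76
Leg 2 (042°, 3 km): east 3 sin 42° = 2.01, north 3 cos 42° = 2.23
Leg 3 (156°, 35 km): east 35 sin 156° = 14.24, north 35 cos 156° = -31.97
Net displacement: 30.24 east, -37.50 north. Direction back to start is (-30.24, 37.50): bearing = atan2(-30.24, 37.50) mod 360° = 321.12° ≈ 321°.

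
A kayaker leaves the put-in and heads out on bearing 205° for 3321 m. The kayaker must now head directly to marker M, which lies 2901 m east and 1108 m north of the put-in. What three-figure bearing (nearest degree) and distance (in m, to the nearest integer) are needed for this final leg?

Leg 1 (205°, 3321 m): east 3321 sin 205° = -1403.52, north 3321 cos 205° = -3009.85
Current position: (-1403.52, -3009.85). Target: (2901, 1108). Remaining: Δeast = 4304.52, Δnorth = 4117.85.
Bearing = atan2(4304.52, 4117.85) mod 360° = 46.27°; distance = √((4304.52)² + (4117.85)²) = 5956.973 m.

046°, 5957 m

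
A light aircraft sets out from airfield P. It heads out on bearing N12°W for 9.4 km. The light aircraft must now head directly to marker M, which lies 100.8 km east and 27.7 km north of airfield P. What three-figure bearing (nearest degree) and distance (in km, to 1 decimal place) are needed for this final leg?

080°, 104.4 km

Leg 1 (N12°W, 9.4 km): east 9.4 sin 348° = -1.95, north 9.4 cos 348° = 9.19
Current position: (-1.95, 9.19). Target: (100.8, 27.7). Remaining: Δeast = 102.75, Δnorth = 18.51.
Bearing = atan2(102.75, 18.51) mod 360° = 79.79°; distance = √((102.75)² + (18.51)²) = 104.407 km.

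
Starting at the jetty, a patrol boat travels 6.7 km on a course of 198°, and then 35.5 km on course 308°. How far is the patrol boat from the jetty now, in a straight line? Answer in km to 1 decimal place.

Leg 1 (198°, 6.7 km): east 6.7 sin 198° = -2.07, north 6.7 cos 198° = -6.37
Leg 2 (308°, 35.5 km): east 35.5 sin 308° = -27.97, north 35.5 cos 308° = 21.86
Net: -30.04 east, 15.48 north. Distance = √((-30.04)² + (15.48)²) = 33.800 km.

33.8 km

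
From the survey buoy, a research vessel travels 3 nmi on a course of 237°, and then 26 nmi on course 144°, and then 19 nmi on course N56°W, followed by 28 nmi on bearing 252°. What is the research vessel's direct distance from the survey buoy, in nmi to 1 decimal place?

36.1 nmi

Leg 1 (237°, 3 nmi): east 3 sin 237° = -2.52, north 3 cos 237° = -1.63
Leg 2 (144°, 26 nmi): east 26 sin 144° = 15.28, north 26 cos 144° = -21.03
Leg 3 (N56°W, 19 nmi): east 19 sin 304° = -15.75, north 19 cos 304° = 10.62
Leg 4 (252°, 28 nmi): east 28 sin 252° = -26.63, north 28 cos 252° = -8.65
Net: -29.61 east, -20.70 north. Distance = √((-29.61)² + (-20.70)²) = 36.130 nmi.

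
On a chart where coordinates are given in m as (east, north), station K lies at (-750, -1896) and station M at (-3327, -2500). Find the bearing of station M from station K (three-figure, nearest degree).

257°

Δeast = -3327 − -750 = -2577.00; Δnorth = -2500 − -1896 = -604.00.
Bearing = atan2(Δeast, Δnorth) mod 360° = 256.81° ≈ 257°.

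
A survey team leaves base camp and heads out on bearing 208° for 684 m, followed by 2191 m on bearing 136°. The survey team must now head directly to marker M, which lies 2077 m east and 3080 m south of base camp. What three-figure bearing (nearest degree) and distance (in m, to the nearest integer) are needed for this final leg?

Leg 1 (208°, 684 m): east 684 sin 208° = -321.12, north 684 cos 208° = -603.94
Leg 2 (136°, 2191 m): east 2191 sin 136° = 1522.00, north 2191 cos 136° = -1576.07
Current position: (1200.88, -2180.01). Target: (2077, -3080). Remaining: Δeast = 876.12, Δnorth = -899.99.
Bearing = atan2(876.12, -899.99) mod 360° = 135.77°; distance = √((876.12)² + (-899.99)²) = 1256.015 m.

136°, 1256 m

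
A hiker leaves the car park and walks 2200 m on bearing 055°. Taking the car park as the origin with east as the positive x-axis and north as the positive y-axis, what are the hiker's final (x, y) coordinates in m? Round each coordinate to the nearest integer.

(1802, 1262)

Leg 1 (055°, 2200 m): east 2200 sin 55° = 1802.13, north 2200 cos 55° = 1261.87
Summing: 1802.13 m east, 1261.87 m north → (1802, 1262).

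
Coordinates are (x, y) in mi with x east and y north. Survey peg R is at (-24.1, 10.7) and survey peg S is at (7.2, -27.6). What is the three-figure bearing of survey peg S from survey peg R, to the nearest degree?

141°

Δeast = 7.2 − -24.1 = 31.30; Δnorth = -27.6 − 10.7 = -38.30.
Bearing = atan2(Δeast, Δnorth) mod 360° = 140.74° ≈ 141°.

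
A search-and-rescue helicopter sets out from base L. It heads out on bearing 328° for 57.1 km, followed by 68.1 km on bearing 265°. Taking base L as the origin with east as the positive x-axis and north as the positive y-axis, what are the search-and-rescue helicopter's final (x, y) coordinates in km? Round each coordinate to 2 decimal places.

(-98.10, 42.49)

Leg 1 (328°, 57.1 km): east 57.1 sin 328° = -30.26, north 57.1 cos 328° = 48.42
Leg 2 (265°, 68.1 km): east 68.1 sin 265° = -67.84, north 68.1 cos 265° = -5.94
Summing: -98.10 km east, 42.49 km north → (-98.10, 42.49).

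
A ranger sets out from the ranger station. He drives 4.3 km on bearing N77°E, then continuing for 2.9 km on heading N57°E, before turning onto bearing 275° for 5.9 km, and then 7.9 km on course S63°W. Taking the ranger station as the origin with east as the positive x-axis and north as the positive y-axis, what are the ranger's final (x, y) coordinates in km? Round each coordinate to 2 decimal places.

(-6.29, -0.53)

Leg 1 (N77°E, 4.3 km): east 4.3 sin 77° = 4.19, north 4.3 cos 77° = 0.97
Leg 2 (N57°E, 2.9 km): east 2.9 sin 57° = 2.43, north 2.9 cos 57° = 1.58
Leg 3 (275°, 5.9 km): east 5.9 sin 275° = -5.88, north 5.9 cos 275° = 0.51
Leg 4 (S63°W, 7.9 km): east 7.9 sin 243° = -7.04, north 7.9 cos 243° = -3.59
Summing: -6.29 km east, -0.53 km north → (-6.29, -0.53).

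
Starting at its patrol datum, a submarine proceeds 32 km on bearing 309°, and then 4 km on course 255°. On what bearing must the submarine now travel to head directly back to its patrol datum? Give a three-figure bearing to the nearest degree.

124°

Leg 1 (309°, 32 km): east 32 sin 309° = -24.87, north 32 cos 309° = 20.14
Leg 2 (255°, 4 km): east 4 sin 255° = -3.86, north 4 cos 255° = -1.04
Net displacement: -28.73 east, 19.10 north. Direction back to start is (28.73, -19.10): bearing = atan2(28.73, -19.10) mod 360° = 123.62° ≈ 124°.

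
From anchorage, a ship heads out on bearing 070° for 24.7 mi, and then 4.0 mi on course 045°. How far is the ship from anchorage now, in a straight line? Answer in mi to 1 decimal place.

Leg 1 (070°, 24.7 mi): east 24.7 sin 70° = 23.21, north 24.7 cos 70° = 8.45
Leg 2 (045°, 4.0 mi): east 4.0 sin 45° = 2.83, north 4.0 cos 45° = 2.83
Net: 26.04 east, 11.28 north. Distance = √((26.04)² + (11.28)²) = 28.376 mi.

28.4 mi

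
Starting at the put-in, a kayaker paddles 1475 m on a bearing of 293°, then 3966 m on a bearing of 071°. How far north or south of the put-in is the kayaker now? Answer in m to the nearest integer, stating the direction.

Leg 1 (293°, 1475 m): east 1475 sin 293° = -1357.74, north 1475 cos 293° = 576.33
Leg 2 (071°, 3966 m): east 3966 sin 71° = 3749.93, north 3966 cos 71° = 1291.20
Net north component: 1867.53 m.

1868 m north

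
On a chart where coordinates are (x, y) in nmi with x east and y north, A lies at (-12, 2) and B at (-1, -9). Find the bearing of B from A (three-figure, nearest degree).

135°

Δeast = -1 − -12 = 11.00; Δnorth = -9 − 2 = -11.00.
Bearing = atan2(Δeast, Δnorth) mod 360° = 135.00° ≈ 135°.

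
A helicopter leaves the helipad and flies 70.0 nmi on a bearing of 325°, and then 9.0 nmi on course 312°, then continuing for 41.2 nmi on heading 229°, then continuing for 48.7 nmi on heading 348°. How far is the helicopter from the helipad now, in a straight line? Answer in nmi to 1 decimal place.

121.7 nmi

Leg 1 (325°, 70.0 nmi): east 70.0 sin 325° = -40.15, north 70.0 cos 325° = 57.34
Leg 2 (312°, 9.0 nmi): east 9.0 sin 312° = -6.69, north 9.0 cos 312° = 6.02
Leg 3 (229°, 41.2 nmi): east 41.2 sin 229° = -31.09, north 41.2 cos 229° = -27.03
Leg 4 (348°, 48.7 nmi): east 48.7 sin 348° = -10.13, north 48.7 cos 348° = 47.64
Net: -88.06 east, 83.97 north. Distance = √((-88.06)² + (83.97)²) = 121.676 nmi.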